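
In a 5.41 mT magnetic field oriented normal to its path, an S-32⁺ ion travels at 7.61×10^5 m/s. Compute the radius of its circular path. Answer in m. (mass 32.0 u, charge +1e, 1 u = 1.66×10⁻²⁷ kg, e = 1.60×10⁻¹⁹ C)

The magnetic force provides the centripetal force: qvB = mv²/r, so r = mv/(qB).
r = (5.31×10^-26 kg)(7.61×10^5 m/s) / [(1×1.60×10^-19 C)(5.41×10^-3 T)] = 46.7 m.

r ≈ 46.7 m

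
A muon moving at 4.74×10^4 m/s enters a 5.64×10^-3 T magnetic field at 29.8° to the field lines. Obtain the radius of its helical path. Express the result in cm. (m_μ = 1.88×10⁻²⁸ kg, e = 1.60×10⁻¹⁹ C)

Only the perpendicular component v⊥ = v sin29.8° = 2.36×10^4 m/s is bent by the field.
r = m v⊥ /(qB) = (1.88×10^-28)(2.36×10^4) / [(1×1.60×10^-19)(5.64×10^-3)] = 4.91×10^-3 m.

r ≈ 0.491 cm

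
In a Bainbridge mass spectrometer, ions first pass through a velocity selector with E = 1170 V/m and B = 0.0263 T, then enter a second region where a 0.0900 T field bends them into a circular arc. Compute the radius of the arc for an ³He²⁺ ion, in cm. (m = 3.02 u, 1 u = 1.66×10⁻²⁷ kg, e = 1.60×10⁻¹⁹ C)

r ≈ 0.774 cm

The selector passes v = E/B = 1170/0.0263 = 4.45×10^4 m/s.
In the deflection region, r = mv/(qB₂) = (5.01×10^-27)(4.45×10^4) / [(2×1.60×10^-19)(0.0900)] = 7.74×10^-3 m.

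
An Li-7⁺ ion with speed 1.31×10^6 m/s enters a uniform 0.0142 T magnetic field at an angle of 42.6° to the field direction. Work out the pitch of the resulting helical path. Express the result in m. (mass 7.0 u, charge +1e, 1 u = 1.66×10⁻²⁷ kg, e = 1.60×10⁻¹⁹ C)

The velocity component along B is v∥ = v cos42.6° = 9.64×10^5 m/s.
The cyclotron period T = 2πm/(qB) = 3.21×10^-5 s is set by m, q, B alone.
Pitch = v∥·T = (9.64×10^5)(3.21×10^-5) = 31.0 m.

pitch ≈ 31.0 m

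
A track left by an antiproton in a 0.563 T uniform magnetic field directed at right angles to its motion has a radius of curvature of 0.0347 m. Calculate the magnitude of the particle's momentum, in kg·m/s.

p ≈ 3.13×10^-21 kg·m/s

Since qvB = mv²/r, the momentum p = mv = qBr.
p = (1×1.60×10^-19)(0.563)(0.0347) = 3.13×10^-21 kg·m/s.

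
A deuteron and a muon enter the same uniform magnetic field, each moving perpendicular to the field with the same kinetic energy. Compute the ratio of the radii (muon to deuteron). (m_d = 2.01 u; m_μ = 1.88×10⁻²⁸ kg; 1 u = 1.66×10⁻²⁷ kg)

r = √(2mK)/(qB) ⇒ at equal K, r ∝ √m/q.
r_{muon}/r_{deuteron} = 0.237.

ratio ≈ 0.237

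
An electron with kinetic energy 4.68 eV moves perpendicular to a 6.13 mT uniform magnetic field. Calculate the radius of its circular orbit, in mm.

Convert the energy: K = 4.68 eV = 7.49×10^-19 J.
v = √(2K/m) = √(2·7.49×10^-19/9.11×10^-31) = 1.28×10^6 m/s.
r = mv/(qB) = (9.11×10^-31)(1.28×10^6) / [(1×1.60×10^-19)(6.13×10^-3)] = 1.19×10^-3 m.

r ≈ 1.19 mm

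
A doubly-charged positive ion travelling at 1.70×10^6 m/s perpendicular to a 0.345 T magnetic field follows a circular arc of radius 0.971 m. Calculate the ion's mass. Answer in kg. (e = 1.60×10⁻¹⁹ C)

m ≈ 6.31×10^-26 kg

qvB = mv²/r ⇒ m = qBr/v.
m = (2×1.60×10^-19)(0.345)(0.971) / (1.70×10^6) = 6.31×10^-26 kg.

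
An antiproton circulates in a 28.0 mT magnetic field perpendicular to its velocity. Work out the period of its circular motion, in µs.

T ≈ 2.34 µs

The cyclotron period is independent of speed: T = 2πm/(qB).
T = 2π(1.67×10^-27) / [(1×1.60×10^-19)(0.0280)] = 2.34×10^-6 s.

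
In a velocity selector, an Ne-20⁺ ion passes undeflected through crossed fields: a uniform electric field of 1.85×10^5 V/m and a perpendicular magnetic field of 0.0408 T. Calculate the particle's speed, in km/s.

For zero net force, qE = qvB, so v = E/B.
v = (1.85×10^5) / (0.0408) = 4.53×10^6 m/s.

v ≈ 4530 km/s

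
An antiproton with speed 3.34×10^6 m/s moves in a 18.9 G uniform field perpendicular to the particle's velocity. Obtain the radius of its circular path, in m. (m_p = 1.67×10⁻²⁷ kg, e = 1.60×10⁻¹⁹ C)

r ≈ 18.4 m

The magnetic force provides the centripetal force: qvB = mv²/r, so r = mv/(qB).
r = (1.67×10^-27 kg)(3.34×10^6 m/s) / [(1×1.60×10^-19 C)(1.89×10^-3 T)] = 18.4 m.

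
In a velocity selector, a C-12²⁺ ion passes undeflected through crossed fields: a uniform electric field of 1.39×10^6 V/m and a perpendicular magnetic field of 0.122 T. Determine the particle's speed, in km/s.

v ≈ 11400 km/s

For zero net force, qE = qvB, so v = E/B.
v = (1.39×10^6) / (0.122) = 1.14×10^7 m/s.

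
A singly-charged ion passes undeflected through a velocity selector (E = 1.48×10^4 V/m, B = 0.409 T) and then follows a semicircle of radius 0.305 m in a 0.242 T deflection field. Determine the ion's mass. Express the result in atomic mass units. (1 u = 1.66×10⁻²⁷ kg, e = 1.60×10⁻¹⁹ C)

m ≈ 197 u

v = E/B₁ = 3.62×10^4 m/s.
From r = mv/(qB₂), m = qB₂r/v = (1×1.60×10^-19)(0.242)(0.305) / (3.62×10^4) = 3.26×10^-25 kg.
In atomic mass units: m = 3.26×10^-25 / 1.66×10^-27 = 197 u.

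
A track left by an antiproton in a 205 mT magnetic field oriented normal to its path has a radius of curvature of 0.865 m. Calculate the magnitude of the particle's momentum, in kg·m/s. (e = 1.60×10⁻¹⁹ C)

p ≈ 2.84×10^-20 kg·m/s

Since qvB = mv²/r, the momentum p = mv = qBr.
p = (1×1.60×10^-19)(0.205)(0.865) = 2.84×10^-20 kg·m/s.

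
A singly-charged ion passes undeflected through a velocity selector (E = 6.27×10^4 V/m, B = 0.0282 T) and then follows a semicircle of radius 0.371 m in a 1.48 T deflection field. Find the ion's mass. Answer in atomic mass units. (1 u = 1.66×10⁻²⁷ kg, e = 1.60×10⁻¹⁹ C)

v = E/B₁ = 2.22×10^6 m/s.
From r = mv/(qB₂), m = qB₂r/v = (1×1.60×10^-19)(1.48)(0.371) / (2.22×10^6) = 3.95×10^-26 kg.
In atomic mass units: m = 3.95×10^-26 / 1.66×10^-27 = 23.8 u.

m ≈ 23.8 u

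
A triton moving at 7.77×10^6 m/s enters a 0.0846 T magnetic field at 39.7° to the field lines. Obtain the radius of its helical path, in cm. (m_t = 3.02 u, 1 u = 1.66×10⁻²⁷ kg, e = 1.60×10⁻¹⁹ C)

Only the perpendicular component v⊥ = v sin39.7° = 4.96×10^6 m/s is bent by the field.
r = m v⊥ /(qB) = (5.01×10^-27)(4.96×10^6) / [(1×1.60×10^-19)(0.0846)] = 1.84 m.

r ≈ 184 cm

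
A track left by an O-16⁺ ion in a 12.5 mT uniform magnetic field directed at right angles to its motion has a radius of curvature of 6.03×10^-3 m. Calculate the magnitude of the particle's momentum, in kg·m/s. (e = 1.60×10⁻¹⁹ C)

Since qvB = mv²/r, the momentum p = mv = qBr.
p = (1×1.60×10^-19)(0.0125)(6.03×10^-3) = 1.21×10^-23 kg·m/s.

p ≈ 1.21×10^-23 kg·m/s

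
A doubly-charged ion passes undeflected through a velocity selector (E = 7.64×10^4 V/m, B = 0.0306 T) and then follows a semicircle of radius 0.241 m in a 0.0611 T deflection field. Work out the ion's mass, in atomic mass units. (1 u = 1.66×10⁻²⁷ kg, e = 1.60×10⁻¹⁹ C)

m ≈ 1.14 u

v = E/B₁ = 2.50×10^6 m/s.
From r = mv/(qB₂), m = qB₂r/v = (2×1.60×10^-19)(0.0611)(0.241) / (2.50×10^6) = 1.89×10^-27 kg.
In atomic mass units: m = 1.89×10^-27 / 1.66×10^-27 = 1.14 u.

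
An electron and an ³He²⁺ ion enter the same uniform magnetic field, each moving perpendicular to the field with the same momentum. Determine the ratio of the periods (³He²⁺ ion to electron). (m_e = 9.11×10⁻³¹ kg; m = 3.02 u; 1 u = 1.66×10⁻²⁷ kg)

T = 2πm/(qB) is independent of speed, so T₂/T₁ = (m₂/q₂)/(m₁/q₁).
T_{³He²⁺ ion}/T_{electron} = (5.01×10^-27/2e) / (9.11×10^-31/1e) = 2750.

ratio ≈ 2750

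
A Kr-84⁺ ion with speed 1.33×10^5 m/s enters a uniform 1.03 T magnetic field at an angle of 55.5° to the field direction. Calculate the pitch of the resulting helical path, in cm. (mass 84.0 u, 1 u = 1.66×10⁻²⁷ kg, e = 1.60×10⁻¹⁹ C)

The velocity component along B is v∥ = v cos55.5° = 7.53×10^4 m/s.
The cyclotron period T = 2πm/(qB) = 5.32×10^-6 s is set by m, q, B alone.
Pitch = v∥·T = (7.53×10^4)(5.32×10^-6) = 0.400 m.

pitch ≈ 40.0 cm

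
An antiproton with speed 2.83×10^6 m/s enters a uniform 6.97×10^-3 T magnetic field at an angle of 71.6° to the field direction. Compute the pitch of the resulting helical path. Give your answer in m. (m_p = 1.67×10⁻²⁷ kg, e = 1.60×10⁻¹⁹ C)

pitch ≈ 8.40 m

The velocity component along B is v∥ = v cos71.6° = 8.93×10^5 m/s.
The cyclotron period T = 2πm/(qB) = 9.41×10^-6 s is set by m, q, B alone.
Pitch = v∥·T = (8.93×10^5)(9.41×10^-6) = 8.40 m.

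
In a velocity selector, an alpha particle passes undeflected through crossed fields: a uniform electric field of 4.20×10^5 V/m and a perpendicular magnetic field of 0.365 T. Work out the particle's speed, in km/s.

v ≈ 1150 km/s

For zero net force, qE = qvB, so v = E/B.
v = (4.20×10^5) / (0.365) = 1.15×10^6 m/s.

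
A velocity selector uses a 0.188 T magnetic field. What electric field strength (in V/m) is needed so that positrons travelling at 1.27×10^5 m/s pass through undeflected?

E ≈ 2.39×10^4 V/m

qE = qvB ⇒ E = vB = (1.27×10^5)(0.188) = 2.39×10^4 V/m.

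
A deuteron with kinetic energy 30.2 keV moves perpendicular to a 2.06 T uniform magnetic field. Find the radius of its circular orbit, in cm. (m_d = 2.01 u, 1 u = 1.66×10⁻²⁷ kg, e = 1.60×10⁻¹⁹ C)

Convert the energy: K = 30.2 keV = 4.83×10^-15 J.
v = √(2K/m) = √(2·4.83×10^-15/3.34×10^-27) = 1.70×10^6 m/s.
r = mv/(qB) = (3.34×10^-27)(1.70×10^6) / [(1×1.60×10^-19)(2.06)] = 0.0172 m.

r ≈ 1.72 cm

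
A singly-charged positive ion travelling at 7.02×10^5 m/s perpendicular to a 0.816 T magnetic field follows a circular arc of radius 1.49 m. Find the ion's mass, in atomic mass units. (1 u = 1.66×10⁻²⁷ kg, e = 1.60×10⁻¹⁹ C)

qvB = mv²/r ⇒ m = qBr/v.
m = (1×1.60×10^-19)(0.816)(1.49) / (7.02×10^5) = 2.77×10^-25 kg = 167 u.

m ≈ 167 u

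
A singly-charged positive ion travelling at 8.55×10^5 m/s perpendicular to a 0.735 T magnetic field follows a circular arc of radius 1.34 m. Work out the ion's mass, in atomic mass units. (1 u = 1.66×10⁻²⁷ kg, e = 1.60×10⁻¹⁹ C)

m ≈ 111 u

qvB = mv²/r ⇒ m = qBr/v.
m = (1×1.60×10^-19)(0.735)(1.34) / (8.55×10^5) = 1.84×10^-25 kg = 111 u.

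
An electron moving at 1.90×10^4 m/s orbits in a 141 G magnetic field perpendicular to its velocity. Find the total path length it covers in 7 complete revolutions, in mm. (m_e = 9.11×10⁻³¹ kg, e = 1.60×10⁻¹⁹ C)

L ≈ 0.337 mm

r = mv/(qB) = 7.67×10^-6 m, so one revolution covers 2πr = 4.82×10^-5 m.
In 7 revolutions: L = 7·2πr = 3.37×10^-4 m.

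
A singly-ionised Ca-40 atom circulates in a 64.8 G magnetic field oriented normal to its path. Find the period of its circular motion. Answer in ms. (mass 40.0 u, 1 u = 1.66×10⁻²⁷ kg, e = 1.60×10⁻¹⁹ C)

The cyclotron period is independent of speed: T = 2πm/(qB).
T = 2π(6.64×10^-26) / [(1×1.60×10^-19)(6.48×10^-3)] = 4.02×10^-4 s.

T ≈ 0.402 ms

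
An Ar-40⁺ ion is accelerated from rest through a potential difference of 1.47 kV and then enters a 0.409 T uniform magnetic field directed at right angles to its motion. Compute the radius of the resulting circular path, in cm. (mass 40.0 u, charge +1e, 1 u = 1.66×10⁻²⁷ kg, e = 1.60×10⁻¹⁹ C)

r ≈ 8.54 cm

The kinetic energy gained is K = qV = (1×1.60×10^-19)(1470) = 2.35×10^-16 J.
v = √(2K/m) = 8.42×10^4 m/s.
r = mv/(qB) = (6.64×10^-26)(8.42×10^4) / [(1×1.60×10^-19)(0.409)] = 0.0854 m.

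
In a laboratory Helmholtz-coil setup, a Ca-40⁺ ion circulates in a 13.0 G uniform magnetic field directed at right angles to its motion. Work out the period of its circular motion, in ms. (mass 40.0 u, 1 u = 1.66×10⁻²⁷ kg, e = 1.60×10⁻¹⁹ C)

T ≈ 2.01 ms

The cyclotron period is independent of speed: T = 2πm/(qB).
T = 2π(6.64×10^-26) / [(1×1.60×10^-19)(1.30×10^-3)] = 2.01×10^-3 s.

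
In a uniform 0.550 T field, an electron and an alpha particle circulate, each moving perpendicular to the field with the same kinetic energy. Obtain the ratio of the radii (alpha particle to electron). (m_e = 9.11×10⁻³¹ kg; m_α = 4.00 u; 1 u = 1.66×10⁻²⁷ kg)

r = √(2mK)/(qB) ⇒ at equal K, r ∝ √m/q.
r_{alpha particle}/r_{electron} = 42.7.

ratio ≈ 42.7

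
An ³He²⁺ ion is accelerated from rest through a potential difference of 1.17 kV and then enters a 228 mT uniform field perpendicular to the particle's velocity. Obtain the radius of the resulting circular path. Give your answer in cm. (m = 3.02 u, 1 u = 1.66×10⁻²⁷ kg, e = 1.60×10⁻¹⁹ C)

r ≈ 2.66 cm

The kinetic energy gained is K = qV = (2×1.60×10^-19)(1170) = 3.74×10^-16 J.
v = √(2K/m) = 3.86×10^5 m/s.
r = mv/(qB) = (5.01×10^-27)(3.86×10^5) / [(2×1.60×10^-19)(0.228)] = 0.0266 m.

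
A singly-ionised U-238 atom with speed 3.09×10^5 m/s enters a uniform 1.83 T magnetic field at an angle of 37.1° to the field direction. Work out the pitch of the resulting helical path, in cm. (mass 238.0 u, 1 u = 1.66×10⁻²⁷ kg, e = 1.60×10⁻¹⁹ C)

The velocity component along B is v∥ = v cos37.1° = 2.46×10^5 m/s.
The cyclotron period T = 2πm/(qB) = 8.48×10^-6 s is set by m, q, B alone.
Pitch = v∥·T = (2.46×10^5)(8.48×10^-6) = 2.09 m.

pitch ≈ 209 cm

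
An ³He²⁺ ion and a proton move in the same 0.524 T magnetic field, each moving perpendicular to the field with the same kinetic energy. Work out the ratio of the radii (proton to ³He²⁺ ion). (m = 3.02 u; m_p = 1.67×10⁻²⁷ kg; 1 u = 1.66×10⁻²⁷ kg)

r = √(2mK)/(qB) ⇒ at equal K, r ∝ √m/q.
r_{proton}/r_{³He²⁺ ion} = 1.15.

ratio ≈ 1.15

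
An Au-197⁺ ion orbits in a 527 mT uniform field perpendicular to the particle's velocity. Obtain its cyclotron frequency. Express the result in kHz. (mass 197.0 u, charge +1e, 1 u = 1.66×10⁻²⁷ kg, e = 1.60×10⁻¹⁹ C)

f ≈ 41.0 kHz

f = qB/(2πm) = (1×1.60×10^-19)(0.527) / [2π(3.27×10^-25)] = 4.10×10^4 Hz.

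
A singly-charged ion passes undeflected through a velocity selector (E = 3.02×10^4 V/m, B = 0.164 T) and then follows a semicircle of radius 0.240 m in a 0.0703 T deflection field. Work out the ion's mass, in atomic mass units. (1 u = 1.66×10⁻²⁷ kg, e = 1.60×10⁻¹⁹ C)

m ≈ 8.83 u

v = E/B₁ = 1.84×10^5 m/s.
From r = mv/(qB₂), m = qB₂r/v = (1×1.60×10^-19)(0.0703)(0.240) / (1.84×10^5) = 1.47×10^-26 kg.
In atomic mass units: m = 1.47×10^-26 / 1.66×10^-27 = 8.83 u.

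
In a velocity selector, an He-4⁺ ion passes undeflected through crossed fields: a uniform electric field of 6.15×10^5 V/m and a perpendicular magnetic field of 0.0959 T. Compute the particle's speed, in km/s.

For zero net force, qE = qvB, so v = E/B.
v = (6.15×10^5) / (0.0959) = 6.41×10^6 m/s.

v ≈ 6410 km/s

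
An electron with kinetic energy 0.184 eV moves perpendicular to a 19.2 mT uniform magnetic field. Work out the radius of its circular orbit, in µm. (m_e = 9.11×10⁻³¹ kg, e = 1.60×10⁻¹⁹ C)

r ≈ 75.4 µm

Convert the energy: K = 0.184 eV = 2.94×10^-20 J.
v = √(2K/m) = √(2·2.94×10^-20/9.11×10^-31) = 2.54×10^5 m/s.
r = mv/(qB) = (9.11×10^-31)(2.54×10^5) / [(1×1.60×10^-19)(0.0192)] = 7.54×10^-5 m.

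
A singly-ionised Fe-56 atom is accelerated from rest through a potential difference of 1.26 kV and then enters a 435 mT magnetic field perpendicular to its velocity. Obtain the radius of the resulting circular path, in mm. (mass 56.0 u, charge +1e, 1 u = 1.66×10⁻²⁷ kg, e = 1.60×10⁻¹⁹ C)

r ≈ 88.0 mm

The kinetic energy gained is K = qV = (1×1.60×10^-19)(1260) = 2.02×10^-16 J.
v = √(2K/m) = 6.59×10^4 m/s.
r = mv/(qB) = (9.30×10^-26)(6.59×10^4) / [(1×1.60×10^-19)(0.435)] = 0.0880 m.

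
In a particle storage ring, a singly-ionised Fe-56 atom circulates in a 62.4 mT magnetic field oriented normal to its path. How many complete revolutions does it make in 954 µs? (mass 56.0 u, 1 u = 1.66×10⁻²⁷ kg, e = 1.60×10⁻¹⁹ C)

N = 16

T = 2πm/(qB) = 2π(9.296×10^-26) / [(1×1.60×10^-19)(0.0624)] = 5.8502×10^-5 s.
N = t/T = 9.54×10^-4 / 5.8502×10^-5 ≈ 16.31, so 16 complete revolutions.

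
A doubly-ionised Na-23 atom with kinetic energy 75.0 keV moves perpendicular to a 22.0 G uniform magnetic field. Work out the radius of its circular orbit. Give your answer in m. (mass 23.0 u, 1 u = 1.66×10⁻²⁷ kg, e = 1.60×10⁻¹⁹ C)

r ≈ 43.0 m

Convert the energy: K = 75.0 keV = 1.20×10^-14 J.
v = √(2K/m) = √(2·1.20×10^-14/3.82×10^-26) = 7.93×10^5 m/s.
r = mv/(qB) = (3.82×10^-26)(7.93×10^5) / [(2×1.60×10^-19)(2.20×10^-3)] = 43.0 m.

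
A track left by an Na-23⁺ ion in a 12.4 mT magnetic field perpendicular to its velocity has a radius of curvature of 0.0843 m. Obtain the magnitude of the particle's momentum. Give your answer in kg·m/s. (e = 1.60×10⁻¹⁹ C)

Since qvB = mv²/r, the momentum p = mv = qBr.
p = (1×1.60×10^-19)(0.0124)(0.0843) = 1.67×10^-22 kg·m/s.

p ≈ 1.67×10^-22 kg·m/s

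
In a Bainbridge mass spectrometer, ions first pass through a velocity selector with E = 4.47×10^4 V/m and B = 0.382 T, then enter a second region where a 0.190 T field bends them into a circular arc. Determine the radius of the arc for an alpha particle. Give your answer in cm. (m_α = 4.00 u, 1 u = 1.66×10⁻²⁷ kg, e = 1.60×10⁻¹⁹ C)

r ≈ 1.28 cm

The selector passes v = E/B = 4.47×10^4/0.382 = 1.17×10^5 m/s.
In the deflection region, r = mv/(qB₂) = (6.64×10^-27)(1.17×10^5) / [(2×1.60×10^-19)(0.190)] = 0.0128 m.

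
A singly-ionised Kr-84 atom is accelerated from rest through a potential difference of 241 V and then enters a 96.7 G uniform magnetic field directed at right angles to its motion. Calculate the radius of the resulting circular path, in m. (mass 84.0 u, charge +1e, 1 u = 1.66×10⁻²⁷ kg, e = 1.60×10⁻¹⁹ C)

The kinetic energy gained is K = qV = (1×1.60×10^-19)(241) = 3.86×10^-17 J.
v = √(2K/m) = 2.35×10^4 m/s.
r = mv/(qB) = (1.39×10^-25)(2.35×10^4) / [(1×1.60×10^-19)(9.67×10^-3)] = 2.12 m.

r ≈ 2.12 m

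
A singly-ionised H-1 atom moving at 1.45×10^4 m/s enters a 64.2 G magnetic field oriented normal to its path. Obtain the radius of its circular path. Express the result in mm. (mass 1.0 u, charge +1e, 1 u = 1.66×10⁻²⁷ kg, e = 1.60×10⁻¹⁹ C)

r ≈ 23.4 mm

The magnetic force provides the centripetal force: qvB = mv²/r, so r = mv/(qB).
r = (1.66×10^-27 kg)(1.45×10^4 m/s) / [(1×1.60×10^-19 C)(6.42×10^-3 T)] = 0.0234 m.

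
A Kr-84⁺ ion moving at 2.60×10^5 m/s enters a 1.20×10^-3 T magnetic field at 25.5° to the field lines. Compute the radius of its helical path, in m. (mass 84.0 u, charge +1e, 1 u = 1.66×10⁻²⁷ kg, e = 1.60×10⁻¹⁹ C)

Only the perpendicular component v⊥ = v sin25.5° = 1.12×10^5 m/s is bent by the field.
r = m v⊥ /(qB) = (1.39×10^-25)(1.12×10^5) / [(1×1.60×10^-19)(1.20×10^-3)] = 81.3 m.

r ≈ 81.3 m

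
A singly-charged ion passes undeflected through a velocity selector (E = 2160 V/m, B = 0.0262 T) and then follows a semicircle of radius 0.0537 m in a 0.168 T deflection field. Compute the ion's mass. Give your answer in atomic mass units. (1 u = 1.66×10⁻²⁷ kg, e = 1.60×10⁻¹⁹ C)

v = E/B₁ = 8.24×10^4 m/s.
From r = mv/(qB₂), m = qB₂r/v = (1×1.60×10^-19)(0.168)(0.0537) / (8.24×10^4) = 1.75×10^-26 kg.
In atomic mass units: m = 1.75×10^-26 / 1.66×10^-27 = 10.5 u.

m ≈ 10.5 u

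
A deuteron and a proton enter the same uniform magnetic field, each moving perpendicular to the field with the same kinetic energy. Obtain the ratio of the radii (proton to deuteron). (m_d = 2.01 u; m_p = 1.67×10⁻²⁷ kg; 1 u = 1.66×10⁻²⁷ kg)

ratio ≈ 0.707

r = √(2mK)/(qB) ⇒ at equal K, r ∝ √m/q.
r_{proton}/r_{deuteron} = 0.707.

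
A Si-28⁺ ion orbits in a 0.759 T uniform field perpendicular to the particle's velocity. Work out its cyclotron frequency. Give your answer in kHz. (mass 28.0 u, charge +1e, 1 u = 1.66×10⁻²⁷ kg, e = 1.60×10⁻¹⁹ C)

f = qB/(2πm) = (1×1.60×10^-19)(0.759) / [2π(4.65×10^-26)] = 4.16×10^5 Hz.

f ≈ 416 kHz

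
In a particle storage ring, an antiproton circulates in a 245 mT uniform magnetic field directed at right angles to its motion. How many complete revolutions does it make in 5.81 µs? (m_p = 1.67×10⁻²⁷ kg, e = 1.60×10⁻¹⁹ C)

N = 21

T = 2πm/(qB) = 2π(1.67×10^-27) / [(1×1.60×10^-19)(0.245)] = 2.6768×10^-7 s.
N = t/T = 5.81×10^-6 / 2.6768×10^-7 ≈ 21.71, so 21 complete revolutions.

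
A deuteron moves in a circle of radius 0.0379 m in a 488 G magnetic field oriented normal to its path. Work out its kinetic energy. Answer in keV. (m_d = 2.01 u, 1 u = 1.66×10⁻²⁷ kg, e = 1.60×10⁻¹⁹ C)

K ≈ 0.0820 keV

v = qBr/m = (1×1.60×10^-19)(0.0488)(0.0379) / (3.34×10^-27) = 8.87×10^4 m/s.
K = ½mv² = 0.5·(3.34×10^-27)·(8.87×10^4)² = 1.31×10^-17 J = 0.0820 keV.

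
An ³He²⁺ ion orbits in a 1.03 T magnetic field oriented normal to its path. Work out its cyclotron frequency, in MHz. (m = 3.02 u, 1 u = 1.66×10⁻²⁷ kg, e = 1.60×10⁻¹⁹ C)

f ≈ 10.5 MHz

f = qB/(2πm) = (2×1.60×10^-19)(1.03) / [2π(5.01×10^-27)] = 1.05×10^7 Hz.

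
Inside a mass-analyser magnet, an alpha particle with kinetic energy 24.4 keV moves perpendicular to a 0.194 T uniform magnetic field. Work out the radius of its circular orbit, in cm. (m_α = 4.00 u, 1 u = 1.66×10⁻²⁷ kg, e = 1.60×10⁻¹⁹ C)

Convert the energy: K = 24.4 keV = 3.90×10^-15 J.
v = √(2K/m) = √(2·3.90×10^-15/6.64×10^-27) = 1.08×10^6 m/s.
r = mv/(qB) = (6.64×10^-27)(1.08×10^6) / [(2×1.60×10^-19)(0.194)] = 0.116 m.

r ≈ 11.6 cm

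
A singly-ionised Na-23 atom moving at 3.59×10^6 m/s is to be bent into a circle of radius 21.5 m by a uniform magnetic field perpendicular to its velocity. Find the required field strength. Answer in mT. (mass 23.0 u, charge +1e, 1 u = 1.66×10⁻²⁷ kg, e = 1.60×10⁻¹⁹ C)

B ≈ 39.8 mT

qvB = mv²/r gives B = mv/(qr).
B = (3.82×10^-26)(3.59×10^6) / [(1×1.60×10^-19)(21.5)] = 0.0398 T.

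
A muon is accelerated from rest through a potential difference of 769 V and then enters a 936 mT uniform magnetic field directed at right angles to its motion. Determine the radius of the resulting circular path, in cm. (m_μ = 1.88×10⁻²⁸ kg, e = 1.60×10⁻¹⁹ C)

The kinetic energy gained is K = qV = (1×1.60×10^-19)(769) = 1.23×10^-16 J.
v = √(2K/m) = 1.14×10^6 m/s.
r = mv/(qB) = (1.88×10^-28)(1.14×10^6) / [(1×1.60×10^-19)(0.936)] = 1.44×10^-3 m.

r ≈ 0.144 cm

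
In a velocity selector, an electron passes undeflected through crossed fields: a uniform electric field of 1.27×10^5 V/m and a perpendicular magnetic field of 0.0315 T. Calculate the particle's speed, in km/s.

v ≈ 4030 km/s

For zero net force, qE = qvB, so v = E/B.
v = (1.27×10^5) / (0.0315) = 4.03×10^6 m/s.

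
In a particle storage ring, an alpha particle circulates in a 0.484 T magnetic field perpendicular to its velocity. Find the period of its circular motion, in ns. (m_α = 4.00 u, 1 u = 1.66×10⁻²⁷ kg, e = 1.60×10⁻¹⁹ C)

T ≈ 269 ns

The cyclotron period is independent of speed: T = 2πm/(qB).
T = 2π(6.64×10^-27) / [(2×1.60×10^-19)(0.484)] = 2.69×10^-7 s.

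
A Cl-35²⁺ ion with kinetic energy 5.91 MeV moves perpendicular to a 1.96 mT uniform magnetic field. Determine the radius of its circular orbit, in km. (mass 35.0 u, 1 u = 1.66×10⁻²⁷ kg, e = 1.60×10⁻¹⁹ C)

r ≈ 0.529 km

Convert the energy: K = 5.91 MeV = 9.46×10^-13 J.
v = √(2K/m) = √(2·9.46×10^-13/5.81×10^-26) = 5.71×10^6 m/s.
r = mv/(qB) = (5.81×10^-26)(5.71×10^6) / [(2×1.60×10^-19)(1.96×10^-3)] = 529 m.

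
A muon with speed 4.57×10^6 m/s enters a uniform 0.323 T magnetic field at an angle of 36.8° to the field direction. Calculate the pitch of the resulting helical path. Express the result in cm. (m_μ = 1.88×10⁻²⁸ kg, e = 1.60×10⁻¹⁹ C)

pitch ≈ 8.36 cm

The velocity component along B is v∥ = v cos36.8° = 3.66×10^6 m/s.
The cyclotron period T = 2πm/(qB) = 2.29×10^-8 s is set by m, q, B alone.
Pitch = v∥·T = (3.66×10^6)(2.29×10^-8) = 0.0836 m.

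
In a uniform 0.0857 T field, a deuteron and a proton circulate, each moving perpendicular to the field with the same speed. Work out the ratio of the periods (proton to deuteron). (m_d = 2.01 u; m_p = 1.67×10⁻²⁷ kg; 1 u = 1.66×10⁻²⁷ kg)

T = 2πm/(qB) is independent of speed, so T₂/T₁ = (m₂/q₂)/(m₁/q₁).
T_{proton}/T_{deuteron} = (1.67×10^-27/1e) / (3.34×10^-27/1e) = 0.501.

ratio ≈ 0.501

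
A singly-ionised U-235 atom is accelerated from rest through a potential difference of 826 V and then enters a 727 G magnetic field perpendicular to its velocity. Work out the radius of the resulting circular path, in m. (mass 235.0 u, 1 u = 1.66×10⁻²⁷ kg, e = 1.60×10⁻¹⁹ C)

The kinetic energy gained is K = qV = (1×1.60×10^-19)(826) = 1.32×10^-16 J.
v = √(2K/m) = 2.60×10^4 m/s.
r = mv/(qB) = (3.90×10^-25)(2.60×10^4) / [(1×1.60×10^-19)(0.0727)] = 0.873 m.

r ≈ 0.873 m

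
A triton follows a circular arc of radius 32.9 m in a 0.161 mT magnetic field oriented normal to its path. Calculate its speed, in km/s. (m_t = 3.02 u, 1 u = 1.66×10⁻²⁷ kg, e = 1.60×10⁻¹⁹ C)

From qvB = mv²/r, v = qBr/m.
v = (1×1.60×10^-19)(1.61×10^-4)(32.9) / (5.01×10^-27) = 1.69×10^5 m/s.

v ≈ 169 km/s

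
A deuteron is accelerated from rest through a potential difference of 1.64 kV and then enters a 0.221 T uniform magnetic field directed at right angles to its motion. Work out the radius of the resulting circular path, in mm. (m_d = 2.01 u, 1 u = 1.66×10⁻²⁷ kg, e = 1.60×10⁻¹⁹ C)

r ≈ 37.4 mm

The kinetic energy gained is K = qV = (1×1.60×10^-19)(1640) = 2.62×10^-16 J.
v = √(2K/m) = 3.97×10^5 m/s.
r = mv/(qB) = (3.34×10^-27)(3.97×10^5) / [(1×1.60×10^-19)(0.221)] = 0.0374 m.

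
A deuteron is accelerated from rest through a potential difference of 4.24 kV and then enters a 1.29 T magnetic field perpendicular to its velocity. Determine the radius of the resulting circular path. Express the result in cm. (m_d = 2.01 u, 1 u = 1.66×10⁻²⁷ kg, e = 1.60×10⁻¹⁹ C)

r ≈ 1.03 cm

The kinetic energy gained is K = qV = (1×1.60×10^-19)(4240) = 6.78×10^-16 J.
v = √(2K/m) = 6.38×10^5 m/s.
r = mv/(qB) = (3.34×10^-27)(6.38×10^5) / [(1×1.60×10^-19)(1.29)] = 0.0103 m.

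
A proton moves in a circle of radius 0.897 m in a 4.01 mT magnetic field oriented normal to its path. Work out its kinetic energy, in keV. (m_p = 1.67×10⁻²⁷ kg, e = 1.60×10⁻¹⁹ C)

v = qBr/m = (1×1.60×10^-19)(4.01×10^-3)(0.897) / (1.67×10^-27) = 3.45×10^5 m/s.
K = ½mv² = 0.5·(1.67×10^-27)·(3.45×10^5)² = 9.92×10^-17 J = 0.620 keV.

K ≈ 0.620 keV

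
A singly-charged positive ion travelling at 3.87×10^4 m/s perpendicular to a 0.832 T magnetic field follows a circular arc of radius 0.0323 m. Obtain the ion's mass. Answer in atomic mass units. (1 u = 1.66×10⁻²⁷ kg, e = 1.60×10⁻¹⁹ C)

qvB = mv²/r ⇒ m = qBr/v.
m = (1×1.60×10^-19)(0.832)(0.0323) / (3.87×10^4) = 1.11×10^-25 kg = 66.9 u.

m ≈ 66.9 u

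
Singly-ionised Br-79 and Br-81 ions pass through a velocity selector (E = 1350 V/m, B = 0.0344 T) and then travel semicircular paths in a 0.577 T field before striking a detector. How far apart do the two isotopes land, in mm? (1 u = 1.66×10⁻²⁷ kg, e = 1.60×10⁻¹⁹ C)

Both emerge at v = E/B₁ = 3.92×10^4 m/s.
r = mv/(qB₂), so r₁ = 0.05575 m and r₂ = 0.05716 m, giving Δr = 1.41×10^-3 m.
After a semicircle each ion lands a diameter 2r from the entry slit, so the separation is 2Δr = 2.82×10^-3 m.

Δd ≈ 2.82 mm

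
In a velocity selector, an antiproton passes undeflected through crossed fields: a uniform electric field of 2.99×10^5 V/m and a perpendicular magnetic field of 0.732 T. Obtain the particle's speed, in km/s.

For zero net force, qE = qvB, so v = E/B.
v = (2.99×10^5) / (0.732) = 4.08×10^5 m/s.

v ≈ 408 km/s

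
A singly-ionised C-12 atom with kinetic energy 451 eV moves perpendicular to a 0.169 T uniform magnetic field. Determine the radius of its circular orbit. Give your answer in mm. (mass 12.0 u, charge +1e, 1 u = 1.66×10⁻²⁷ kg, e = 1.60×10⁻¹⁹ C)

r ≈ 62.7 mm

Convert the energy: K = 451 eV = 7.22×10^-17 J.
v = √(2K/m) = √(2·7.22×10^-17/1.99×10^-26) = 8.51×10^4 m/s.
r = mv/(qB) = (1.99×10^-26)(8.51×10^4) / [(1×1.60×10^-19)(0.169)] = 0.0627 m.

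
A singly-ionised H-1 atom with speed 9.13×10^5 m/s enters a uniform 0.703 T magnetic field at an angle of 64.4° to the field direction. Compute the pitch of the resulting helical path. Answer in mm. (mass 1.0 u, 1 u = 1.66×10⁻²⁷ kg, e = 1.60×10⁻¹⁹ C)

The velocity component along B is v∥ = v cos64.4° = 3.94×10^5 m/s.
The cyclotron period T = 2πm/(qB) = 9.27×10^-8 s is set by m, q, B alone.
Pitch = v∥·T = (3.94×10^5)(9.27×10^-8) = 0.0366 m.

pitch ≈ 36.6 mm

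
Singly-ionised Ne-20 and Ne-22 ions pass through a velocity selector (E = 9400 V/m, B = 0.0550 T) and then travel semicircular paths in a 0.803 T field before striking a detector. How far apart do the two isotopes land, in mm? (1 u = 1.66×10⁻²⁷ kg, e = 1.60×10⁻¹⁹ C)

Both emerge at v = E/B₁ = 1.71×10^5 m/s.
r = mv/(qB₂), so r₁ = 0.04416 m and r₂ = 0.04858 m, giving Δr = 4.42×10^-3 m.
After a semicircle each ion lands a diameter 2r from the entry slit, so the separation is 2Δr = 8.83×10^-3 m.

Δd ≈ 8.83 mm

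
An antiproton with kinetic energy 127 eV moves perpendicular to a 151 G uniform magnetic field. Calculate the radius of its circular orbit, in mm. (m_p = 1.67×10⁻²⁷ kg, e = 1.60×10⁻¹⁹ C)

r ≈ 108 mm

Convert the energy: K = 127 eV = 2.03×10^-17 J.
v = √(2K/m) = √(2·2.03×10^-17/1.67×10^-27) = 1.56×10^5 m/s.
r = mv/(qB) = (1.67×10^-27)(1.56×10^5) / [(1×1.60×10^-19)(0.0151)] = 0.108 m.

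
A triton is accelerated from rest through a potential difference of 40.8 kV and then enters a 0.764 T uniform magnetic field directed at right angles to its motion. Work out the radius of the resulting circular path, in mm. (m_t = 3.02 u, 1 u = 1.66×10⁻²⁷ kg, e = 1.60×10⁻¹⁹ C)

r ≈ 66.2 mm

The kinetic energy gained is K = qV = (1×1.60×10^-19)(4.08×10^4) = 6.53×10^-15 J.
v = √(2K/m) = 1.61×10^6 m/s.
r = mv/(qB) = (5.01×10^-27)(1.61×10^6) / [(1×1.60×10^-19)(0.764)] = 0.0662 m.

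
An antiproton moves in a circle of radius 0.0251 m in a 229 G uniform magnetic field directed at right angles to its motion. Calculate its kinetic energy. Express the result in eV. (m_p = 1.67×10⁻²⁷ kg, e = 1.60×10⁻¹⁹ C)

K ≈ 15.8 eV

v = qBr/m = (1×1.60×10^-19)(0.0229)(0.0251) / (1.67×10^-27) = 5.51×10^4 m/s.
K = ½mv² = 0.5·(1.67×10^-27)·(5.51×10^4)² = 2.53×10^-18 J = 15.8 eV.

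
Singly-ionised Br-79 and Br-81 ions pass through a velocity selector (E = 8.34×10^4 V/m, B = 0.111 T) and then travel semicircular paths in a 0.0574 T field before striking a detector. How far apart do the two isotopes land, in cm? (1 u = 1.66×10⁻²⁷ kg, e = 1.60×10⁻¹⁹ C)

Δd ≈ 54.3 cm

Both emerge at v = E/B₁ = 7.51×10^5 m/s.
r = mv/(qB₂), so r₁ = 10.729 m and r₂ = 11.000 m, giving Δr = 0.272 m.
After a semicircle each ion lands a diameter 2r from the entry slit, so the separation is 2Δr = 0.543 m.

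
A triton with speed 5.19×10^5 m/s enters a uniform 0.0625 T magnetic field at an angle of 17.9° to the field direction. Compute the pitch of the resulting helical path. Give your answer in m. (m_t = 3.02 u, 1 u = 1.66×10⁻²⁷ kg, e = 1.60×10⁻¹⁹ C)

The velocity component along B is v∥ = v cos17.9° = 4.94×10^5 m/s.
The cyclotron period T = 2πm/(qB) = 3.15×10^-6 s is set by m, q, B alone.
Pitch = v∥·T = (4.94×10^5)(3.15×10^-6) = 1.56 m.

pitch ≈ 1.56 m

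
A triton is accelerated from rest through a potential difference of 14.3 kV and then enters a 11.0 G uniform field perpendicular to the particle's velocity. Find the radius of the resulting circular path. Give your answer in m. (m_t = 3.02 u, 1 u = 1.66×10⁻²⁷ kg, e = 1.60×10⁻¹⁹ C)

r ≈ 27.2 m

The kinetic energy gained is K = qV = (1×1.60×10^-19)(1.43×10^4) = 2.29×10^-15 J.
v = √(2K/m) = 9.55×10^5 m/s.
r = mv/(qB) = (5.01×10^-27)(9.55×10^5) / [(1×1.60×10^-19)(1.10×10^-3)] = 27.2 m.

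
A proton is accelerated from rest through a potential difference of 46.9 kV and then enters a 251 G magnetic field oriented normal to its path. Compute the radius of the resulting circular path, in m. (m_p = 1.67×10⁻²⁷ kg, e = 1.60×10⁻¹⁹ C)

r ≈ 1.25 m

The kinetic energy gained is K = qV = (1×1.60×10^-19)(4.69×10^4) = 7.50×10^-15 J.
v = √(2K/m) = 3.00×10^6 m/s.
r = mv/(qB) = (1.67×10^-27)(3.00×10^6) / [(1×1.60×10^-19)(0.0251)] = 1.25 m.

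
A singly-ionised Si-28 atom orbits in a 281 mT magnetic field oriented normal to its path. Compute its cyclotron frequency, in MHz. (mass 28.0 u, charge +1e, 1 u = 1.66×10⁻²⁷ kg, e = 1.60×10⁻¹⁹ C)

f ≈ 0.154 MHz

f = qB/(2πm) = (1×1.60×10^-19)(0.281) / [2π(4.65×10^-26)] = 1.54×10^5 Hz.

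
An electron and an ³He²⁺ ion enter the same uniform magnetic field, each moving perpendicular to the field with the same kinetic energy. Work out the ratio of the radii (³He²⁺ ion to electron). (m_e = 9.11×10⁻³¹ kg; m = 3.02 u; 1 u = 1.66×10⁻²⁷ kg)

ratio ≈ 37.1

r = √(2mK)/(qB) ⇒ at equal K, r ∝ √m/q.
r_{³He²⁺ ion}/r_{electron} = 37.1.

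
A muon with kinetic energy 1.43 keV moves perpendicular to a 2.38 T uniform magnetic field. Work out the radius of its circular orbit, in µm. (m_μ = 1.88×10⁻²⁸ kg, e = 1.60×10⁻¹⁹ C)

r ≈ 770 µm

Convert the energy: K = 1.43 keV = 2.29×10^-16 J.
v = √(2K/m) = √(2·2.29×10^-16/1.88×10^-28) = 1.56×10^6 m/s.
r = mv/(qB) = (1.88×10^-28)(1.56×10^6) / [(1×1.60×10^-19)(2.38)] = 7.70×10^-4 m.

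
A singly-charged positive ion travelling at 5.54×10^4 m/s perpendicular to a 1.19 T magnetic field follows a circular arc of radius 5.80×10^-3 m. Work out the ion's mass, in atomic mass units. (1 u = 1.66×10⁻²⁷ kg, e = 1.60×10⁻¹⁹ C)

qvB = mv²/r ⇒ m = qBr/v.
m = (1×1.60×10^-19)(1.19)(5.80×10^-3) / (5.54×10^4) = 1.99×10^-26 kg = 12.0 u.

m ≈ 12.0 u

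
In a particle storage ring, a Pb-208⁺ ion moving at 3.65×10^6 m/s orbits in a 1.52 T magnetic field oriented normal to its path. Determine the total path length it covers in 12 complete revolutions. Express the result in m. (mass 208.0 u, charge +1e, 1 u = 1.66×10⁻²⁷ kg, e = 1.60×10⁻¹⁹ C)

L ≈ 391 m

r = mv/(qB) = 5.18 m, so one revolution covers 2πr = 32.6 m.
In 12 revolutions: L = 12·2πr = 391 m.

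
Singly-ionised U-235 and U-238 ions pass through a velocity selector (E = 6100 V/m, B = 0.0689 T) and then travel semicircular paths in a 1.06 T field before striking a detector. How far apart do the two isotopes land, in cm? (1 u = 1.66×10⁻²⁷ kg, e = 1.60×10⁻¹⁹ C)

Both emerge at v = E/B₁ = 8.85×10^4 m/s.
r = mv/(qB₂), so r₁ = 0.20364 m and r₂ = 0.20624 m, giving Δr = 2.60×10^-3 m.
After a semicircle each ion lands a diameter 2r from the entry slit, so the separation is 2Δr = 5.20×10^-3 m.

Δd ≈ 0.520 cm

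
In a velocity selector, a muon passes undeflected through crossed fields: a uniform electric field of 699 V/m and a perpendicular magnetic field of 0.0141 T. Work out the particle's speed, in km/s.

For zero net force, qE = qvB, so v = E/B.
v = (699) / (0.0141) = 4.96×10^4 m/s.

v ≈ 49.6 km/s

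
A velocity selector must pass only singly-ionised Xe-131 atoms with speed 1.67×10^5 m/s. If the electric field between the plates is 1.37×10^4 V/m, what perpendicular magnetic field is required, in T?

B ≈ 0.0820 T

qE = qvB ⇒ B = E/v = (1.37×10^4) / (1.67×10^5) = 0.0820 T.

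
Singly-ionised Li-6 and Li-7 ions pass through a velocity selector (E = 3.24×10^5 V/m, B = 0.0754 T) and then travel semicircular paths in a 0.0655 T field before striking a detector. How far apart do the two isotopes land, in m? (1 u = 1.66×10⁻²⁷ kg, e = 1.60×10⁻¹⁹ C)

Both emerge at v = E/B₁ = 4.30×10^6 m/s.
r = mv/(qB₂), so r₁ = 4.084 m and r₂ = 4.765 m, giving Δr = 0.681 m.
After a semicircle each ion lands a diameter 2r from the entry slit, so the separation is 2Δr = 1.36 m.

Δd ≈ 1.36 m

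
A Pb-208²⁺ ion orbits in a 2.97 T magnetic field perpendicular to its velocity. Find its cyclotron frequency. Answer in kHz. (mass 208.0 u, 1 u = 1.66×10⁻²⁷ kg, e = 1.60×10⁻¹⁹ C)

f = qB/(2πm) = (2×1.60×10^-19)(2.97) / [2π(3.45×10^-25)] = 4.38×10^5 Hz.

f ≈ 438 kHz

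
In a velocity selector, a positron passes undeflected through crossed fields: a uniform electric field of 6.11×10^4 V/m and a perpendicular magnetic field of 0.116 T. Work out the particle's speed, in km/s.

For zero net force, qE = qvB, so v = E/B.
v = (6.11×10^4) / (0.116) = 5.27×10^5 m/s.

v ≈ 527 km/s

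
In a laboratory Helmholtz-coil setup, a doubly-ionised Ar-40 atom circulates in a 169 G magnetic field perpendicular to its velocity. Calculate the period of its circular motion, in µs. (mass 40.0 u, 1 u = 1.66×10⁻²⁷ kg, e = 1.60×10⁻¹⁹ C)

T ≈ 77.1 µs

The cyclotron period is independent of speed: T = 2πm/(qB).
T = 2π(6.64×10^-26) / [(2×1.60×10^-19)(0.0169)] = 7.71×10^-5 s.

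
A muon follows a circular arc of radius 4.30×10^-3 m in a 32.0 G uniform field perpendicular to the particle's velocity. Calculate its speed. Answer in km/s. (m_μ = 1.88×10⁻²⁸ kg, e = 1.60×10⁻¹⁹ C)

From qvB = mv²/r, v = qBr/m.
v = (1×1.60×10^-19)(3.20×10^-3)(4.30×10^-3) / (1.88×10^-28) = 1.17×10^4 m/s.

v ≈ 11.7 km/s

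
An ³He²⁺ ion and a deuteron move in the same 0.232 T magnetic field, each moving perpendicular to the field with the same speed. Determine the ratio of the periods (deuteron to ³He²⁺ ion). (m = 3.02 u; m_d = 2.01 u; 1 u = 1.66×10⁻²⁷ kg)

ratio ≈ 1.33

T = 2πm/(qB) is independent of speed, so T₂/T₁ = (m₂/q₂)/(m₁/q₁).
T_{deuteron}/T_{³He²⁺ ion} = (3.34×10^-27/1e) / (5.01×10^-27/2e) = 1.33.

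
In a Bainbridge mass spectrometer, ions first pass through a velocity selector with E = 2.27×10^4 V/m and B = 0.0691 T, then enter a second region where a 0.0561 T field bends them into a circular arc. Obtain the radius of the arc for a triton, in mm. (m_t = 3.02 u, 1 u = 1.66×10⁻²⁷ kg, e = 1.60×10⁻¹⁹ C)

The selector passes v = E/B = 2.27×10^4/0.0691 = 3.29×10^5 m/s.
In the deflection region, r = mv/(qB₂) = (5.01×10^-27)(3.29×10^5) / [(1×1.60×10^-19)(0.0561)] = 0.183 m.

r ≈ 183 mm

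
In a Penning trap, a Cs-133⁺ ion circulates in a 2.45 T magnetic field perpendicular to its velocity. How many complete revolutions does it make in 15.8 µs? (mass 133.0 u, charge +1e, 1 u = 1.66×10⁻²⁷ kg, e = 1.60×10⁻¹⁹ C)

N = 4

T = 2πm/(qB) = 2π(2.2078×10^-25) / [(1×1.60×10^-19)(2.45)] = 3.5388×10^-6 s.
N = t/T = 1.58×10^-5 / 3.5388×10^-6 ≈ 4.46, so 4 complete revolutions.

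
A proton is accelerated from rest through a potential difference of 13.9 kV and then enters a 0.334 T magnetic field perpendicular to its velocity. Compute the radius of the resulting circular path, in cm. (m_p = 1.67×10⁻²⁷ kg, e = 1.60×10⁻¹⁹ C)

The kinetic energy gained is K = qV = (1×1.60×10^-19)(1.39×10^4) = 2.22×10^-15 J.
v = √(2K/m) = 1.63×10^6 m/s.
r = mv/(qB) = (1.67×10^-27)(1.63×10^6) / [(1×1.60×10^-19)(0.334)] = 0.0510 m.

r ≈ 5.10 cm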